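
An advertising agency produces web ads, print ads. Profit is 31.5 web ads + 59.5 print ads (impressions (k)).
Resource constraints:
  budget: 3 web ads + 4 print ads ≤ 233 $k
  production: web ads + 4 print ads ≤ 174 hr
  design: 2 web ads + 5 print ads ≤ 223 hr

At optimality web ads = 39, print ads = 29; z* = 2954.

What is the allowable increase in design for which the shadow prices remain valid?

16.625

Binding constraints: budget, design. The basis is B = [[3,4],[2,5]] with det 7.
Per unit increase in design, x* moves by d = (-0.5714, 0.4286).
The basis stays optimal until production becomes binding; allowable increase = 16.625 hr.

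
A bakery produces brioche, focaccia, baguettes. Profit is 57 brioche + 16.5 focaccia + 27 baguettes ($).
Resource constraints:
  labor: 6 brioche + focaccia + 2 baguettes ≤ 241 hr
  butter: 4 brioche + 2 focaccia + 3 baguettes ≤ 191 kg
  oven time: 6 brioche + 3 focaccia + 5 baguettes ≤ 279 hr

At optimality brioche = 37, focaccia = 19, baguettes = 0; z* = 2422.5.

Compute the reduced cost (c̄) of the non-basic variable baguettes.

-2.5

At the optimum: labor uses 241 of 241 (binding); butter uses 186 of 191 (slack = 5); oven time uses 279 of 279 (binding).
Since butter is not tight, its dual is 0.
Dual feasibility on the basic columns requires 6·y_labor + 6·y_oven time = 57, 1·y_labor + 3·y_oven time = 16.5.
This yields shadow prices y_labor = 6, y_oven time = 3.5.
Reduced cost of baguettes: c₃ − yᵀa₃ = 27 − (6·2 + 3.5·5) = 27 − 29.5 = -2.5.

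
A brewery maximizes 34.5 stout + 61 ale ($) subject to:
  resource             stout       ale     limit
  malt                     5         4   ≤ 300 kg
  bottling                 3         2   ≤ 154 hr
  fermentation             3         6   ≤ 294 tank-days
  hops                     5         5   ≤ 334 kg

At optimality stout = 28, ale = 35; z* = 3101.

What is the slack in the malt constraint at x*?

20

malt used = 5·28 + 4·35 = 280; slack = 300 − 280 = 20.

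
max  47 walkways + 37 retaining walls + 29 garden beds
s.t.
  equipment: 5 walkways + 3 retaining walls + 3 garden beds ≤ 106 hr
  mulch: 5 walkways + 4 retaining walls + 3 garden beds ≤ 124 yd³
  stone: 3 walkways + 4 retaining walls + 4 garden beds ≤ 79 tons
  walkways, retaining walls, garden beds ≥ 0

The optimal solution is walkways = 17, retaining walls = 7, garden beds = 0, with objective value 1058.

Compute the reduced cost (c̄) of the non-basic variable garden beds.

-8

At the optimum: equipment uses 106 of 106 (binding); mulch uses 113 of 124 (slack = 11); stone uses 79 of 79 (binding).
Since mulch is not tight, its dual is 0.
Dual feasibility on the basic columns requires 5·y_equipment + 3·y_stone = 47, 3·y_equipment + 4·y_stone = 37.
Solving: y_equipment = 7, y_stone = 4.
Reduced cost of garden beds: c₃ − yᵀa₃ = 29 − (7·3 + 4·4) = 29 − 37 = -8.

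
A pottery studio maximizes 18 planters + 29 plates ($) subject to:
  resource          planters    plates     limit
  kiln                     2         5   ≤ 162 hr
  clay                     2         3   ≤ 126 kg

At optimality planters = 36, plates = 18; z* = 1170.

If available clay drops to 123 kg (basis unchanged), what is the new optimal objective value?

1146

Check each constraint at x*: kiln 162/162 (tight); clay 126/126 (tight).
Dual feasibility on the basic columns requires 2·y_kiln + 2·y_clay = 18, 5·y_kiln + 3·y_clay = 29.
Solving: y_kiln = 1, y_clay = 8.
Δz = y_clay·Δb = 8 × (-3) = -24, so new z* = 1170 − 24 = 1146.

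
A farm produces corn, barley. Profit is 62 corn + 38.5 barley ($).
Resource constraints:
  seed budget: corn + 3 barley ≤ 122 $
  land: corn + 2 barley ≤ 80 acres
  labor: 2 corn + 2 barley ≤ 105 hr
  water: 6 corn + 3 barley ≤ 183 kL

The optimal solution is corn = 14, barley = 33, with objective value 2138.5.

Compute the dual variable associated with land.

5

At the optimum: seed budget uses 113 of 122 (slack = 9); land uses 80 of 80 (binding); labor uses 94 of 105 (slack = 11); water uses 183 of 183 (binding).
By complementary slackness, y = 0 for the non-binding constraints.
From A_Bᵀ y = c: 1·y_land + 6·y_water = 62; 2·y_land + 3·y_water = 38.5.
Solving: y_land = 5, y_water = 9.5.
Shadow price of land = 5.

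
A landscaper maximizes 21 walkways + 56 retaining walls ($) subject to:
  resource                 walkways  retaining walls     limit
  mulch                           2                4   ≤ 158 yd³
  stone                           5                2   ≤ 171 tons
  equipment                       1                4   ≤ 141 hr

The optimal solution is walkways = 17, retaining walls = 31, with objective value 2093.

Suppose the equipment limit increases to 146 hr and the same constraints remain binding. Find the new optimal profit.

Check each constraint at x*: mulch 158/158 (tight); stone 147/171 (slack 24); equipment 141/141 (tight).
Since stone is not tight, its dual is 0.
From A_Bᵀ y = c: 2·y_mulch + 1·y_equipment = 21; 4·y_mulch + 4·y_equipment = 56.
Solving: y_mulch = 7, y_equipment = 7.
Δz = y_equipment·Δb = 7 × (5) = 35, so new z* = 2093 + 35 = 2128.

2128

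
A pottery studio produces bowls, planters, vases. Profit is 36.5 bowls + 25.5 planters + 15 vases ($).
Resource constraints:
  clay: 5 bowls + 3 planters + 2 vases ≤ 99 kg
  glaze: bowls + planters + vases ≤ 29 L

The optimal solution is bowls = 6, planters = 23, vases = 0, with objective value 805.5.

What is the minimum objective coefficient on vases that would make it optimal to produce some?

20

Both clay and glaze are binding at x*.
The binding rows give the dual system: 5·y_clay + 1·y_glaze = 36.5 and 3·y_clay + 1·y_glaze = 25.5.
→ y_clay = 5.5 and y_glaze = 9.
vases enters the basis when its profit ≥ yᵀa₃ = 5.5·2 + 9·1 = 20.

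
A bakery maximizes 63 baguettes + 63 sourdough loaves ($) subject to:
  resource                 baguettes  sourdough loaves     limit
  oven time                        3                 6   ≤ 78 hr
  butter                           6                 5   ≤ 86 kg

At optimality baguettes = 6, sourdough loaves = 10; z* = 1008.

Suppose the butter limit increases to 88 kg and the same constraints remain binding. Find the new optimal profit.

1026

At the optimum: oven time uses 78 of 78 (binding); butter uses 86 of 86 (binding).
From A_Bᵀ y = c: 3·y_oven time + 6·y_butter = 63; 6·y_oven time + 5·y_butter = 63.
This yields shadow prices y_oven time = 3, y_butter = 9.
Δz = y_butter·Δb = 9 × (2) = 18, so new z* = 1008 + 18 = 1026.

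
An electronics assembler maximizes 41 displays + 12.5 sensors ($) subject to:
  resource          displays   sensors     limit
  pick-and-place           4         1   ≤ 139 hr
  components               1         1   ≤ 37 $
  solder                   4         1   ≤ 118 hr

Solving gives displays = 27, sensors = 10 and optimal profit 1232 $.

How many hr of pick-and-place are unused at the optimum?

pick-and-place used = 4·27 + 1·10 = 118; slack = 139 − 118 = 21.

21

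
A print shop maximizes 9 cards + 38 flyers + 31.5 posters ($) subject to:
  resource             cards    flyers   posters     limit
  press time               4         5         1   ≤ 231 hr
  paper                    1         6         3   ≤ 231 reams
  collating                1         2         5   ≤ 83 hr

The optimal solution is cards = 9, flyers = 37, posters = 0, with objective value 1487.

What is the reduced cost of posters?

Check each constraint at x*: press time 221/231 (slack 10); paper 231/231 (tight); collating 83/83 (tight).
By complementary slackness, y = 0 for the non-binding constraint.
Dual feasibility on the basic columns requires 1·y_paper + 1·y_collating = 9, 6·y_paper + 2·y_collating = 38.
→ y_paper = 5 and y_collating = 4.
Reduced cost of posters: c₃ − yᵀa₃ = 31.5 − (5·3 + 4·5) = 31.5 − 35 = -3.5.

-3.5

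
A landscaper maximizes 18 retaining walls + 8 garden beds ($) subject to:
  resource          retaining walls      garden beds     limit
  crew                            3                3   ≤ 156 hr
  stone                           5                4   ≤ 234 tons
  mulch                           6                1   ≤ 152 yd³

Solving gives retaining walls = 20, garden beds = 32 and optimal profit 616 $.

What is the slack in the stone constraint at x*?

stone used = 5·20 + 4·32 = 228; slack = 234 − 228 = 6.

6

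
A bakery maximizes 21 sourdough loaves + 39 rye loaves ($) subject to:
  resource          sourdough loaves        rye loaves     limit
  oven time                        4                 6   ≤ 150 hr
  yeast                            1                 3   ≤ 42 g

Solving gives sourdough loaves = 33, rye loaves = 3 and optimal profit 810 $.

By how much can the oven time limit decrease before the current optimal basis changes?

66

Binding constraints: oven time, yeast. The basis is B = [[4,6],[1,3]] with det 6.
Per unit decrease in oven time, x* moves by d = (-0.5, 0.1667).
The basis stays optimal until sourdough loaves reaches 0; allowable decrease = 66 hr.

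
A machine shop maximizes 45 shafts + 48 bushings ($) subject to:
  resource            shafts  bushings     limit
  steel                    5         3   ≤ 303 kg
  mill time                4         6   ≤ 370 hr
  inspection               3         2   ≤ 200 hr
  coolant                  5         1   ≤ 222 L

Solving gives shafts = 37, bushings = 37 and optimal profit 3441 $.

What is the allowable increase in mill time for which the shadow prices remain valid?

Binding constraints: mill time, coolant. The basis is B = [[4,6],[5,1]] with det -26.
Per unit increase in mill time, x* moves by d = (-0.0385, 0.1923).
The basis stays optimal until steel becomes binding; allowable increase = 18.2 hr.

18.2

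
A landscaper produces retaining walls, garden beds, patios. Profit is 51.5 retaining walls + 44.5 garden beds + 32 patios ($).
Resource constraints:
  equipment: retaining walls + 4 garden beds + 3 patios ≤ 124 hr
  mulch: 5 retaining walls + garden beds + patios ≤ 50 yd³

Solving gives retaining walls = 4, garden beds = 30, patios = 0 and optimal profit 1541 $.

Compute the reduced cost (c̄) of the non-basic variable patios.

Check each constraint at x*: equipment 124/124 (tight); mulch 50/50 (tight).
The binding rows give the dual system: 1·y_equipment + 5·y_mulch = 51.5 and 4·y_equipment + 1·y_mulch = 44.5.
This yields shadow prices y_equipment = 9, y_mulch = 8.5.
Reduced cost of patios: c₃ − yᵀa₃ = 32 − (9·3 + 8.5·1) = 32 − 35.5 = -3.5.

-3.5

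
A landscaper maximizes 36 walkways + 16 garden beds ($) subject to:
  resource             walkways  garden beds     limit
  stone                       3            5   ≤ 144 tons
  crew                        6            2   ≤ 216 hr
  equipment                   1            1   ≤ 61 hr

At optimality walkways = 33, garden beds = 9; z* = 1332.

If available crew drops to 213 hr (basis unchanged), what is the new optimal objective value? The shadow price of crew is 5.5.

Δb = -3, so new z* = 1332 + (5.5)·(-3) = 1332 − 16.5 = 1315.5.

1315.5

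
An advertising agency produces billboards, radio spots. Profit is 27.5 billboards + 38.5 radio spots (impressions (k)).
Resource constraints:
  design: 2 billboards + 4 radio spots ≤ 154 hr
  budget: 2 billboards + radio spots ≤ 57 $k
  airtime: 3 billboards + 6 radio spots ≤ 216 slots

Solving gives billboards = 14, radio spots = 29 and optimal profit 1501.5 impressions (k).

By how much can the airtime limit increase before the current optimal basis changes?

Binding constraints: budget, airtime. The basis is B = [[2,1],[3,6]] with det 9.
Per unit increase in airtime, x* moves by d = (-0.1111, 0.2222).
The basis stays optimal until design becomes binding; allowable increase = 15 slots.

15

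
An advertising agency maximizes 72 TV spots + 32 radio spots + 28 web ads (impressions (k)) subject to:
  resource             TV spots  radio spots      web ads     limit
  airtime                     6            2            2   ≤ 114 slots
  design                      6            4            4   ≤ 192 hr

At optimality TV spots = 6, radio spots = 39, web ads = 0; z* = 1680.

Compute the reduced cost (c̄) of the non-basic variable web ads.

At the optimum: airtime uses 114 of 114 (binding); design uses 192 of 192 (binding).
The binding rows give the dual system: 6·y_airtime + 6·y_design = 72 and 2·y_airtime + 4·y_design = 32.
This yields shadow prices y_airtime = 8, y_design = 4.
Reduced cost of web ads: c₃ − yᵀa₃ = 28 − (8·2 + 4·4) = 28 − 32 = -4.

-4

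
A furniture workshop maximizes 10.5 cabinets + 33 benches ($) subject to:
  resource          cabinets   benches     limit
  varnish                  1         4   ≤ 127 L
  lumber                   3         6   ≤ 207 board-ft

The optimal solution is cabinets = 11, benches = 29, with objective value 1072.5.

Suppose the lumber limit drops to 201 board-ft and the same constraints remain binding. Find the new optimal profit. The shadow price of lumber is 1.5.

Δb = -6, so new z* = 1072.5 + (1.5)·(-6) = 1072.5 − 9 = 1063.5.

1063.5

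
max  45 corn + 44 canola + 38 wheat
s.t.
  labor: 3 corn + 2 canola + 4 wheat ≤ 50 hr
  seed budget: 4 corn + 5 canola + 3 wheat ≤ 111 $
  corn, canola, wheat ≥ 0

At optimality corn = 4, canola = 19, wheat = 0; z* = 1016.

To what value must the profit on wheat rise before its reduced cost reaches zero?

46

Both labor and seed budget are binding at x*.
From A_Bᵀ y = c: 3·y_labor + 4·y_seed budget = 45; 2·y_labor + 5·y_seed budget = 44.
→ y_labor = 7 and y_seed budget = 6.
wheat enters the basis when its profit ≥ yᵀa₃ = 7·4 + 6·3 = 46.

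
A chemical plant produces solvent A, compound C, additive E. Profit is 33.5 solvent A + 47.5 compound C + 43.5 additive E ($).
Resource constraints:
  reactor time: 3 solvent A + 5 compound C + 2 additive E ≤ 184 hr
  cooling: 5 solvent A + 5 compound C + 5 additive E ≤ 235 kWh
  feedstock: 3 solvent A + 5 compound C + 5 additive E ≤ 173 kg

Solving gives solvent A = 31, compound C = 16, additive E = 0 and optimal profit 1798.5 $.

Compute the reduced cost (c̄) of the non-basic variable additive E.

-4

Binding: cooling and feedstock. Non-binding: reactor time (11 unused).
Slack constraints have shadow price 0 (complementary slackness).
The binding rows give the dual system: 5·y_cooling + 3·y_feedstock = 33.5 and 5·y_cooling + 5·y_feedstock = 47.5.
Solving: y_cooling = 2.5, y_feedstock = 7.
Reduced cost of additive E: c₃ − yᵀa₃ = 43.5 − (2.5·5 + 7·5) = 43.5 − 47.5 = -4.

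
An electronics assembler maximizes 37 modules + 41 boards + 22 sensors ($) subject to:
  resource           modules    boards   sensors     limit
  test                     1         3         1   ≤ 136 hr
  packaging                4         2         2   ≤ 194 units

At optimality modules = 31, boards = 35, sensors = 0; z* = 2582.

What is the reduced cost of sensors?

-1

At the optimum: test uses 136 of 136 (binding); packaging uses 194 of 194 (binding).
From A_Bᵀ y = c: 1·y_test + 4·y_packaging = 37; 3·y_test + 2·y_packaging = 41.
This yields shadow prices y_test = 9, y_packaging = 7.
Reduced cost of sensors: c₃ − yᵀa₃ = 22 − (9·1 + 7·2) = 22 − 23 = -1.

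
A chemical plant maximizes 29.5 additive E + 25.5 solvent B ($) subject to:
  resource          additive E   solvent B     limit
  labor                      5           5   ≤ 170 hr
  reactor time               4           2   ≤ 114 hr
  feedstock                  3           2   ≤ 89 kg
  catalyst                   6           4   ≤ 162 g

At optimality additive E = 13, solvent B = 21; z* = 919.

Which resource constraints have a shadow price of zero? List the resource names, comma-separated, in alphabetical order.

feedstock, reactor time

labor: 170/170 (binding)
reactor time: 94/114 (slack 20)
feedstock: 81/89 (slack 8)
catalyst: 162/162 (binding)
By complementary slackness, a constraint with positive slack has shadow price 0 → feedstock, reactor time.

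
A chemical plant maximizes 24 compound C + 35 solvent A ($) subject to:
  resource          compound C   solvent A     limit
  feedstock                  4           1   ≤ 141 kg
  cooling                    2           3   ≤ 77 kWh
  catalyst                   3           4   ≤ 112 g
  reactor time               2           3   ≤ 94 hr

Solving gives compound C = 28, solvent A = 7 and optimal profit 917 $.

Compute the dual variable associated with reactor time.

0

Check each constraint at x*: feedstock 119/141 (slack 22); cooling 77/77 (tight); catalyst 112/112 (tight); reactor time 77/94 (slack 17).
Since feedstock, reactor time are not tight, their duals are 0.
Dual feasibility on the basic columns requires 2·y_cooling + 3·y_catalyst = 24, 3·y_cooling + 4·y_catalyst = 35.
This yields shadow prices y_cooling = 9, y_catalyst = 2.
Shadow price of reactor time = 0.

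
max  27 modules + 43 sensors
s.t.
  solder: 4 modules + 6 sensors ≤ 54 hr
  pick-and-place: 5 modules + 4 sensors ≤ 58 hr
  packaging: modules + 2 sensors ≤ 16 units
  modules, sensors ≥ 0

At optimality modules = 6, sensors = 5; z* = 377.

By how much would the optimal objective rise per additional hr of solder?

5.5

Check each constraint at x*: solder 54/54 (tight); pick-and-place 50/58 (slack 8); packaging 16/16 (tight).
Since pick-and-place is not tight, its dual is 0.
From A_Bᵀ y = c: 4·y_solder + 1·y_packaging = 27; 6·y_solder + 2·y_packaging = 43.
This yields shadow prices y_solder = 5.5, y_packaging = 5.
Shadow price of solder = 5.5.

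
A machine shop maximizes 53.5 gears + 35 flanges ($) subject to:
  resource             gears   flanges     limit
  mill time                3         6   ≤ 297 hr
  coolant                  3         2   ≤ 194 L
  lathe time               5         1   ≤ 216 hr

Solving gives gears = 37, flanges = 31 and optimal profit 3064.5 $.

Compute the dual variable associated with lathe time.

8

Binding: mill time and lathe time. Non-binding: coolant (21 unused).
Slack constraints have shadow price 0 (complementary slackness).
Dual feasibility on the basic columns requires 3·y_mill time + 5·y_lathe time = 53.5, 6·y_mill time + 1·y_lathe time = 35.
→ y_mill time = 4.5 and y_lathe time = 8.
Shadow price of lathe time = 8.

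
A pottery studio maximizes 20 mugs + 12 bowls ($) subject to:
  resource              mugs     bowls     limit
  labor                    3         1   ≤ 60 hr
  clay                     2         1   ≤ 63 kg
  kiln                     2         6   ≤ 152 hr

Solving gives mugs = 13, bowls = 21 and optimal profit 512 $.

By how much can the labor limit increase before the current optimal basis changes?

25.6

Binding constraints: labor, kiln. The basis is B = [[3,1],[2,6]] with det 16.
Per unit increase in labor, x* moves by d = (0.375, -0.125).
The basis stays optimal until clay becomes binding; allowable increase = 25.6 hr.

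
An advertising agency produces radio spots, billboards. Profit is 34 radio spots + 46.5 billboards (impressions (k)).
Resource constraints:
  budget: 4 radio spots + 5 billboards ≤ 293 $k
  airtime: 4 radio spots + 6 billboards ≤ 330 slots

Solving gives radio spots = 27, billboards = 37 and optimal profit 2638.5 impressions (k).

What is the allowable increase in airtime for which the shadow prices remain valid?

21.6

Binding constraints: budget, airtime. The basis is B = [[4,5],[4,6]] with det 4.
Per unit increase in airtime, x* moves by d = (-1.25, 1).
The basis stays optimal until radio spots reaches 0; allowable increase = 21.6 slots.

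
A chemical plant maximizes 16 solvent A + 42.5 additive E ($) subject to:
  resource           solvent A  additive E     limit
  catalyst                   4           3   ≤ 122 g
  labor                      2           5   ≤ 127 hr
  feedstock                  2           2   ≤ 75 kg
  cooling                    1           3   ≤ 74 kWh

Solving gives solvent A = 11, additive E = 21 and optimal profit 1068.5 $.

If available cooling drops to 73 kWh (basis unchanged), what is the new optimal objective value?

1063.5

Binding: labor and cooling. Non-binding: catalyst (15 unused), feedstock (11 unused).
Slack constraints have shadow price 0 (complementary slackness).
From A_Bᵀ y = c: 2·y_labor + 1·y_cooling = 16; 5·y_labor + 3·y_cooling = 42.5.
Solving: y_labor = 5.5, y_cooling = 5.
Δz = y_cooling·Δb = 5 × (-1) = -5, so new z* = 1068.5 − 5 = 1063.5.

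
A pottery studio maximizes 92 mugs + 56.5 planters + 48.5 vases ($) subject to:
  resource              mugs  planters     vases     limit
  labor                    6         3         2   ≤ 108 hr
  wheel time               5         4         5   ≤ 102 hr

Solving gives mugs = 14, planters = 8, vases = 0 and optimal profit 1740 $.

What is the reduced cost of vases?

-5.5

At the optimum: labor uses 108 of 108 (binding); wheel time uses 102 of 102 (binding).
The binding rows give the dual system: 6·y_labor + 5·y_wheel time = 92 and 3·y_labor + 4·y_wheel time = 56.5.
→ y_labor = 9.5 and y_wheel time = 7.
Reduced cost of vases: c₃ − yᵀa₃ = 48.5 − (9.5·2 + 7·5) = 48.5 − 54 = -5.5.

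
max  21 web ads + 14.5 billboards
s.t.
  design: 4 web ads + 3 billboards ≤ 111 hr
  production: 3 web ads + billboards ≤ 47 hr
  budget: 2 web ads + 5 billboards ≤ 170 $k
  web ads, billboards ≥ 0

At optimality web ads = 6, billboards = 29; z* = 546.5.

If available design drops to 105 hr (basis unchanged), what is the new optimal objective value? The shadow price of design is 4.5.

Δb = -6, so new z* = 546.5 + (4.5)·(-6) = 546.5 − 27 = 519.5.

519.5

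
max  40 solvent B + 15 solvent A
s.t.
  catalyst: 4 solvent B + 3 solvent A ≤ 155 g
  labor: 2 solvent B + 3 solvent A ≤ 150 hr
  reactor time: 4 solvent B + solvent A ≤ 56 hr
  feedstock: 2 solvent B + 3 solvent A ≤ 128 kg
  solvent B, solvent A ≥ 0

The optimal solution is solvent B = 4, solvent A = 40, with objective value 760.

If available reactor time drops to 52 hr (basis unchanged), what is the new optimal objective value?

At the optimum: catalyst uses 136 of 155 (slack = 19); labor uses 128 of 150 (slack = 22); reactor time uses 56 of 56 (binding); feedstock uses 128 of 128 (binding).
Since catalyst, labor are not tight, their duals are 0.
Dual feasibility on the basic columns requires 4·y_reactor time + 2·y_feedstock = 40, 1·y_reactor time + 3·y_feedstock = 15.
→ y_reactor time = 9 and y_feedstock = 2.
Δz = y_reactor time·Δb = 9 × (-4) = -36, so new z* = 760 − 36 = 724.

724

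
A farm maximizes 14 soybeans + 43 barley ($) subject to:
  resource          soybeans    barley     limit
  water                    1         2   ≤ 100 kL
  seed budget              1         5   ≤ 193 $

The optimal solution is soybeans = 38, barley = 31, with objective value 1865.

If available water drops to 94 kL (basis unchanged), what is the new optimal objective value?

1811

At the optimum: water uses 100 of 100 (binding); seed budget uses 193 of 193 (binding).
The binding rows give the dual system: 1·y_water + 1·y_seed budget = 14 and 2·y_water + 5·y_seed budget = 43.
This yields shadow prices y_water = 9, y_seed budget = 5.
Δz = y_water·Δb = 9 × (-6) = -54, so new z* = 1865 − 54 = 1811.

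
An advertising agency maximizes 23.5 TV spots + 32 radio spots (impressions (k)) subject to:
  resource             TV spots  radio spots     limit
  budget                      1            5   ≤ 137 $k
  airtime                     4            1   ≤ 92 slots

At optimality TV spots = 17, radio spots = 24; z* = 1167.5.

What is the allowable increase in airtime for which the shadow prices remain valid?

456

Binding constraints: budget, airtime. The basis is B = [[1,5],[4,1]] with det -19.
Per unit increase in airtime, x* moves by d = (0.2632, -0.0526).
The basis stays optimal until radio spots reaches 0; allowable increase = 456 slots.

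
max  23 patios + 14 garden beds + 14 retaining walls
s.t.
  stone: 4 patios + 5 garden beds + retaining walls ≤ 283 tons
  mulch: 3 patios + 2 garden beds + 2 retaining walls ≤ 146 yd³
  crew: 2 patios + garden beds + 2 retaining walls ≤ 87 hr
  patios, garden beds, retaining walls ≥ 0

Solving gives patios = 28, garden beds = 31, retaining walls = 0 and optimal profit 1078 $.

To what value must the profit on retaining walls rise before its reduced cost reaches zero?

18

At the optimum: stone uses 267 of 283 (slack = 16); mulch uses 146 of 146 (binding); crew uses 87 of 87 (binding).
Since stone is not tight, its dual is 0.
Dual feasibility on the basic columns requires 3·y_mulch + 2·y_crew = 23, 2·y_mulch + 1·y_crew = 14.
→ y_mulch = 5 and y_crew = 4.
retaining walls enters the basis when its profit ≥ yᵀa₃ = 5·2 + 4·2 = 18.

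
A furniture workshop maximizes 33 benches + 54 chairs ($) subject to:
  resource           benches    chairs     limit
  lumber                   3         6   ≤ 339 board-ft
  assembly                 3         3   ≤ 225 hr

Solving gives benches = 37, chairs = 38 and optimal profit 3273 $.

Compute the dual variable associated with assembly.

At the optimum: lumber uses 339 of 339 (binding); assembly uses 225 of 225 (binding).
From A_Bᵀ y = c: 3·y_lumber + 3·y_assembly = 33; 6·y_lumber + 3·y_assembly = 54.
This yields shadow prices y_lumber = 7, y_assembly = 4.
Shadow price of assembly = 4.

4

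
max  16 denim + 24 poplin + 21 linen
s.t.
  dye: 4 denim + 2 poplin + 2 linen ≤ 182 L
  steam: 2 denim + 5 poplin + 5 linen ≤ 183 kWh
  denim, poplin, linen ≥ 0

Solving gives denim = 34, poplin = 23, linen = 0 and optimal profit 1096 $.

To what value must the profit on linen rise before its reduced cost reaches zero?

24

Both dye and steam are binding at x*.
From A_Bᵀ y = c: 4·y_dye + 2·y_steam = 16; 2·y_dye + 5·y_steam = 24.
Solving: y_dye = 2, y_steam = 4.
linen enters the basis when its profit ≥ yᵀa₃ = 2·2 + 4·5 = 24.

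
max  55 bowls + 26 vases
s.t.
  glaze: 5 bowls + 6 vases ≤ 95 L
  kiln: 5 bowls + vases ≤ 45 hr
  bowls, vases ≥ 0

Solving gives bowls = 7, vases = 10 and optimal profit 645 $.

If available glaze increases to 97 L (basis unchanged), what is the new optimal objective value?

651

Both glaze and kiln are binding at x*.
From A_Bᵀ y = c: 5·y_glaze + 5·y_kiln = 55; 6·y_glaze + 1·y_kiln = 26.
→ y_glaze = 3 and y_kiln = 8.
Δz = y_glaze·Δb = 3 × (2) = 6, so new z* = 645 + 6 = 651.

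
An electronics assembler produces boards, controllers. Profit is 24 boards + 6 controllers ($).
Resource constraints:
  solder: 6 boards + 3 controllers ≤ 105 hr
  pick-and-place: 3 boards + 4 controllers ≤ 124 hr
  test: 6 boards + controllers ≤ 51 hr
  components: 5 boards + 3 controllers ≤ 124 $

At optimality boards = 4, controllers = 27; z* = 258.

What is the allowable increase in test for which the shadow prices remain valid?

Binding constraints: solder, test. The basis is B = [[6,3],[6,1]] with det -12.
Per unit increase in test, x* moves by d = (0.25, -0.5).
The basis stays optimal until controllers reaches 0; allowable increase = 54 hr.

54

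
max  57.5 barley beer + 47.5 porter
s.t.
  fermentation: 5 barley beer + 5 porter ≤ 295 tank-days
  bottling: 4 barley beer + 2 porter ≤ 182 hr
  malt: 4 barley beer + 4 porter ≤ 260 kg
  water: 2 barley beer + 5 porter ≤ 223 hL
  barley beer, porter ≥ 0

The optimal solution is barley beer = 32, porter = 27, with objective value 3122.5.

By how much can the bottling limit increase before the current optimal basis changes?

Binding constraints: fermentation, bottling. The basis is B = [[5,5],[4,2]] with det -10.
Per unit increase in bottling, x* moves by d = (0.5, -0.5).
The basis stays optimal until porter reaches 0; allowable increase = 54 hr.

54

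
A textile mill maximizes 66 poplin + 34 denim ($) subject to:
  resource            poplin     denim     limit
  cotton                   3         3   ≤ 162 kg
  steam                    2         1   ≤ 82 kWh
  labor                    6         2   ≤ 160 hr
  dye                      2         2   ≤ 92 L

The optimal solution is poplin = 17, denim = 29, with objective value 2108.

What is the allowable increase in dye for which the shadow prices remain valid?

16

Binding constraints: labor, dye. The basis is B = [[6,2],[2,2]] with det 8.
Per unit increase in dye, x* moves by d = (-0.25, 0.75).
The basis stays optimal until cotton becomes binding; allowable increase = 16 L.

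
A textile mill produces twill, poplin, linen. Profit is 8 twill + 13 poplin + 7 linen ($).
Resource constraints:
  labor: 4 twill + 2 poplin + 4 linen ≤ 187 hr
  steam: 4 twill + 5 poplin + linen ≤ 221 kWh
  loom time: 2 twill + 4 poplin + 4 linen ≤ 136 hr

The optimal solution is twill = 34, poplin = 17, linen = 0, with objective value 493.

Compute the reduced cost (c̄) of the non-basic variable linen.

At the optimum: labor uses 170 of 187 (slack = 17); steam uses 221 of 221 (binding); loom time uses 136 of 136 (binding).
By complementary slackness, y = 0 for the non-binding constraint.
The binding rows give the dual system: 4·y_steam + 2·y_loom time = 8 and 5·y_steam + 4·y_loom time = 13.
Solving: y_steam = 1, y_loom time = 2.
Reduced cost of linen: c₃ − yᵀa₃ = 7 − (1·1 + 2·4) = 7 − 9 = -2.

-2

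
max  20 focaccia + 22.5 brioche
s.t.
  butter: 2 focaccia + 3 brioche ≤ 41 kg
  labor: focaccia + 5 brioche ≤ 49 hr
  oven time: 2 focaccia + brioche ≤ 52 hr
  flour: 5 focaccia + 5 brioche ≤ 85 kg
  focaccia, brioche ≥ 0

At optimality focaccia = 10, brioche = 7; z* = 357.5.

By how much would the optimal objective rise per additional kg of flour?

3

At the optimum: butter uses 41 of 41 (binding); labor uses 45 of 49 (slack = 4); oven time uses 27 of 52 (slack = 25); flour uses 85 of 85 (binding).
Since labor, oven time are not tight, their duals are 0.
From A_Bᵀ y = c: 2·y_butter + 5·y_flour = 20; 3·y_butter + 5·y_flour = 22.5.
Solving: y_butter = 2.5, y_flour = 3.
Shadow price of flour = 3.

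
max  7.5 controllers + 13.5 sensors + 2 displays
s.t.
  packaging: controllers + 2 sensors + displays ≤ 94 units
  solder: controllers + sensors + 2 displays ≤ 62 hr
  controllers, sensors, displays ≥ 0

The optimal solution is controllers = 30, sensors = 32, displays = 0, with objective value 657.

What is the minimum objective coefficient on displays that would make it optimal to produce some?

Check each constraint at x*: packaging 94/94 (tight); solder 62/62 (tight).
The binding rows give the dual system: 1·y_packaging + 1·y_solder = 7.5 and 2·y_packaging + 1·y_solder = 13.5.
Solving: y_packaging = 6, y_solder = 1.5.
displays enters the basis when its profit ≥ yᵀa₃ = 6·1 + 1.5·2 = 9.

9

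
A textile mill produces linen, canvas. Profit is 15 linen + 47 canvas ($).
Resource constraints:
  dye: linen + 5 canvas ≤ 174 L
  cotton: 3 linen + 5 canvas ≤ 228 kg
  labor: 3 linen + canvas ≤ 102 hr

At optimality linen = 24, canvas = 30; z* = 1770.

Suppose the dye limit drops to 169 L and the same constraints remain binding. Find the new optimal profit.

At the optimum: dye uses 174 of 174 (binding); cotton uses 222 of 228 (slack = 6); labor uses 102 of 102 (binding).
By complementary slackness, y = 0 for the non-binding constraint.
Dual feasibility on the basic columns requires 1·y_dye + 3·y_labor = 15, 5·y_dye + 1·y_labor = 47.
Solving: y_dye = 9, y_labor = 2.
Δz = y_dye·Δb = 9 × (-5) = -45, so new z* = 1770 − 45 = 1725.

1725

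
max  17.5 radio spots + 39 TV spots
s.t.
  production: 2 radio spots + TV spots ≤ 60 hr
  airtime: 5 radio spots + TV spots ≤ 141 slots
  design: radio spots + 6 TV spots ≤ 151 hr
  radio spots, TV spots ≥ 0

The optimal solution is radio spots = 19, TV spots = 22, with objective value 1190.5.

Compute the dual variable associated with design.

At the optimum: production uses 60 of 60 (binding); airtime uses 117 of 141 (slack = 24); design uses 151 of 151 (binding).
Since airtime is not tight, its dual is 0.
Dual feasibility on the basic columns requires 2·y_production + 1·y_design = 17.5, 1·y_production + 6·y_design = 39.
→ y_production = 6 and y_design = 5.5.
Shadow price of design = 5.5.

5.5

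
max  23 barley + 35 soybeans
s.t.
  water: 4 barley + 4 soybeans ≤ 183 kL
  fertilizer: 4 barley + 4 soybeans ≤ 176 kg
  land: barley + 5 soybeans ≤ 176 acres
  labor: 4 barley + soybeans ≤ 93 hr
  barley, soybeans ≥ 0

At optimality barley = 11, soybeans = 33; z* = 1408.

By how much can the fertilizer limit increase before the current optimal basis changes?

7

Binding constraints: fertilizer, land. The basis is B = [[4,4],[1,5]] with det 16.
Per unit increase in fertilizer, x* moves by d = (0.3125, -0.0625).
The basis stays optimal until water becomes binding; allowable increase = 7 kg.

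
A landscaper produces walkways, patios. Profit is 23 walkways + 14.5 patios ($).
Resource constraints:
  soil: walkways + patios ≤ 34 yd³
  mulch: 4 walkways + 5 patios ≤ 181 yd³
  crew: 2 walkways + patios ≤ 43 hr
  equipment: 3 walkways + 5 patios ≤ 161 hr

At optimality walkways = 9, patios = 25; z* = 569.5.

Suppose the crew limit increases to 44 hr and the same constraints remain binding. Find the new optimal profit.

578

Check each constraint at x*: soil 34/34 (tight); mulch 161/181 (slack 20); crew 43/43 (tight); equipment 152/161 (slack 9).
Since mulch, equipment are not tight, their duals are 0.
Dual feasibility on the basic columns requires 1·y_soil + 2·y_crew = 23, 1·y_soil + 1·y_crew = 14.5.
This yields shadow prices y_soil = 6, y_crew = 8.5.
Δz = y_crew·Δb = 8.5 × (1) = 8.5, so new z* = 569.5 + 8.5 = 578.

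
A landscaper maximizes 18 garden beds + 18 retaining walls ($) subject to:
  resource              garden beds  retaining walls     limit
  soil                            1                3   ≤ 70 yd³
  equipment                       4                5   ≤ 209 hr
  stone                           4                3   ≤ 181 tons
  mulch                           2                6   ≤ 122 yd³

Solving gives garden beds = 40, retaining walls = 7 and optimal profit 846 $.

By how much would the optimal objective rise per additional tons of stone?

4

Binding: stone and mulch. Non-binding: soil (9 unused), equipment (14 unused).
Since soil, equipment are not tight, their duals are 0.
The binding rows give the dual system: 4·y_stone + 2·y_mulch = 18 and 3·y_stone + 6·y_mulch = 18.
Solving: y_stone = 4, y_mulch = 1.
Shadow price of stone = 4.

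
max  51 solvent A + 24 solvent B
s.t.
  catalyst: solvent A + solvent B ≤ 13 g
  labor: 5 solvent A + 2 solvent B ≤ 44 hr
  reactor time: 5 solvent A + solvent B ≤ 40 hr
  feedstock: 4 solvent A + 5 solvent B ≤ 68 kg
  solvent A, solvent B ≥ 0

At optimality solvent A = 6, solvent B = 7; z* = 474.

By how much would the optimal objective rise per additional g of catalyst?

6

Check each constraint at x*: catalyst 13/13 (tight); labor 44/44 (tight); reactor time 37/40 (slack 3); feedstock 59/68 (slack 9).
Slack constraints have shadow price 0 (complementary slackness).
Dual feasibility on the basic columns requires 1·y_catalyst + 5·y_labor = 51, 1·y_catalyst + 2·y_labor = 24.
Solving: y_catalyst = 6, y_labor = 9.
Shadow price of catalyst = 6.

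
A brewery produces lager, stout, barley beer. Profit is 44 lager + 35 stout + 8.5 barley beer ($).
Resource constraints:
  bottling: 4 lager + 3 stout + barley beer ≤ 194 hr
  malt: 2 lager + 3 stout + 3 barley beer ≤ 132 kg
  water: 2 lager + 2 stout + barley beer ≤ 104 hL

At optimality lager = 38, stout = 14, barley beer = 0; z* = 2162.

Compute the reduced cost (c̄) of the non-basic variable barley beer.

Binding: bottling and water. Non-binding: malt (14 unused).
Slack constraints have shadow price 0 (complementary slackness).
From A_Bᵀ y = c: 4·y_bottling + 2·y_water = 44; 3·y_bottling + 2·y_water = 35.
This yields shadow prices y_bottling = 9, y_water = 4.
Reduced cost of barley beer: c₃ − yᵀa₃ = 8.5 − (9·1 + 4·1) = 8.5 − 13 = -4.5.

-4.5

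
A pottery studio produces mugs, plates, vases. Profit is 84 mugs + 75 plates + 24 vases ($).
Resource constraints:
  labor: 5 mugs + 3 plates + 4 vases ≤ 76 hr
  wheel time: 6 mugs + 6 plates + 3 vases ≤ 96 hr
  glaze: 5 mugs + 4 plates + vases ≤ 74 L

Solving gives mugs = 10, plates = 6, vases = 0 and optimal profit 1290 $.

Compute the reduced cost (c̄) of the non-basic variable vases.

At the optimum: labor uses 68 of 76 (slack = 8); wheel time uses 96 of 96 (binding); glaze uses 74 of 74 (binding).
Since labor is not tight, its dual is 0.
From A_Bᵀ y = c: 6·y_wheel time + 5·y_glaze = 84; 6·y_wheel time + 4·y_glaze = 75.
→ y_wheel time = 6.5 and y_glaze = 9.
Reduced cost of vases: c₃ − yᵀa₃ = 24 − (6.5·3 + 9·1) = 24 − 28.5 = -4.5.

-4.5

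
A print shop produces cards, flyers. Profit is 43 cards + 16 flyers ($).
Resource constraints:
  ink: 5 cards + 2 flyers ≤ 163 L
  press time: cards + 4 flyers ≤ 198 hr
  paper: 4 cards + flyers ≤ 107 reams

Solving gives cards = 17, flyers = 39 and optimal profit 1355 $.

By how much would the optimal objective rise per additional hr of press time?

0

Check each constraint at x*: ink 163/163 (tight); press time 173/198 (slack 25); paper 107/107 (tight).
Slack constraints have shadow price 0 (complementary slackness).
The binding rows give the dual system: 5·y_ink + 4·y_paper = 43 and 2·y_ink + 1·y_paper = 16.
This yields shadow prices y_ink = 7, y_paper = 2.
Shadow price of press time = 0.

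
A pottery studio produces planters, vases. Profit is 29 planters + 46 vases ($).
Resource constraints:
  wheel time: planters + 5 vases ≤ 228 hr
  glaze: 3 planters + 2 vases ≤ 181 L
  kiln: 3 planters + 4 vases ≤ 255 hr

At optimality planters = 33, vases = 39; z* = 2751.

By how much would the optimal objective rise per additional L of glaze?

At the optimum: wheel time uses 228 of 228 (binding); glaze uses 177 of 181 (slack = 4); kiln uses 255 of 255 (binding).
Since glaze is not tight, its dual is 0.
Dual feasibility on the basic columns requires 1·y_wheel time + 3·y_kiln = 29, 5·y_wheel time + 4·y_kiln = 46.
This yields shadow prices y_wheel time = 2, y_kiln = 9.
Shadow price of glaze = 0.

0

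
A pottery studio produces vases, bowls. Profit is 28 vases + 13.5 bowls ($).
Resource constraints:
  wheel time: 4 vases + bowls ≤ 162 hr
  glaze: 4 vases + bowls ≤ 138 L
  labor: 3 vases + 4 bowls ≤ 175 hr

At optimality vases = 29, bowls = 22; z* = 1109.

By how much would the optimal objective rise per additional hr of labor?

Check each constraint at x*: wheel time 138/162 (slack 24); glaze 138/138 (tight); labor 175/175 (tight).
Slack constraints have shadow price 0 (complementary slackness).
From A_Bᵀ y = c: 4·y_glaze + 3·y_labor = 28; 1·y_glaze + 4·y_labor = 13.5.
Solving: y_glaze = 5.5, y_labor = 2.
Shadow price of labor = 2.

2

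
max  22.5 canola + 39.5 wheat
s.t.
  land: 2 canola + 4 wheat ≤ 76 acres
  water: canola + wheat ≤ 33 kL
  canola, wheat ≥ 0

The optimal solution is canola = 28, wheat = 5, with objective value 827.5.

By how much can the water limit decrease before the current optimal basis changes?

Binding constraints: land, water. The basis is B = [[2,4],[1,1]] with det -2.
Per unit decrease in water, x* moves by d = (-2, 1).
The basis stays optimal until canola reaches 0; allowable decrease = 14 kL.

14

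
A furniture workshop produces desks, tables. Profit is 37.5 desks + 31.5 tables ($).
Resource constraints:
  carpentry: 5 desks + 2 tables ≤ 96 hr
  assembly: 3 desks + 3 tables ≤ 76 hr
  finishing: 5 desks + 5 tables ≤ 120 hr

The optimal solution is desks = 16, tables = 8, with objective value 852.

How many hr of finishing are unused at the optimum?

finishing used = 5·16 + 5·8 = 120; slack = 120 − 120 = 0.

0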